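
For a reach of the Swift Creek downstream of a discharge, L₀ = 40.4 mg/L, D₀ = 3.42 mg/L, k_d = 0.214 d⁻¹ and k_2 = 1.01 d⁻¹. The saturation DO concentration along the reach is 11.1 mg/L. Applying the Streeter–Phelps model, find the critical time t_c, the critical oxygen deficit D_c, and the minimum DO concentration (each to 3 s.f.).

With k_2/k_d = 4.720 and 1 − D₀(k_2−k_d)/(k_d L₀) = 0.6851,
t_c = ln(4.720 × 0.6851) / (1.01 − 0.214) = ln(3.234) / 0.7960 = 1.174/0.7960 = 1.474 d.
L(t_c) = L₀ e^(−k_d t_c) = 40.4 × 0.7294 = 29.47 mg/L, and at the critical point k_2 D_c = k_d L, so D_c = (0.214/1.01) × 29.47 = 6.244 mg/L.
Minimum DO = C_s − D_c = 11.1 − 6.244 = 4.856 mg/L.

t_c ≈ 1.47 d; D_c ≈ 6.24 mg/L; min DO ≈ 4.86 mg/L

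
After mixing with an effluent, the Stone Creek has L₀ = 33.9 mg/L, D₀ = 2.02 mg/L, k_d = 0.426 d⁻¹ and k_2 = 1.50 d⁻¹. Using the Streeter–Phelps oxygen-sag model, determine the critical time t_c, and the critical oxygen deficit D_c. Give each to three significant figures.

At the critical point dD/dt = 0, so k_d L₀ e^(−k_d t) = k_2 D. Substituting D(t) from the Streeter–Phelps equation and solving for t gives
t_c = ln[(k_2/k_d)(1 − D₀(k_2−k_d)/(k_d L₀))] / (k_2−k_d).
Here k_2−k_d = 1.074 d⁻¹ and 1 − D₀(k_2−k_d)/(k_d L₀) = 1 − 2.02×1.074/(0.426×33.9) = 0.8498, so
t_c = ln(3.521 × 0.8498) / 1.074 = 1.096 / 1.074 = 1.020 d.
L(t_c) = L₀ e^(−k_d t_c) = 33.9 × 0.6474 = 21.95 mg/L, and at the critical point k_2 D_c = k_d L, so D_c = (0.426/1.50) × 21.95 = 6.233 mg/L.

t_c ≈ 1.02 d; D_c ≈ 6.23 mg/L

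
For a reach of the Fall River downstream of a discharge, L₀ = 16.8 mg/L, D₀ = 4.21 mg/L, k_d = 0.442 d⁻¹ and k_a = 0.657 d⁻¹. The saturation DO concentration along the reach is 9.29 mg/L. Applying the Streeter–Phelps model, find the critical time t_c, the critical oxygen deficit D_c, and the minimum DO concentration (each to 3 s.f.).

At the critical point dD/dt = 0, so k_d L₀ e^(−k_d t) = k_a D. Substituting D(t) from the Streeter–Phelps equation and solving for t gives
t_c = ln[(k_a/k_d)(1 − D₀(k_a−k_d)/(k_d L₀))] / (k_a−k_d).
Here k_a−k_d = 0.2150 d⁻¹ and 1 − D₀(k_a−k_d)/(k_d L₀) = 1 − 4.21×0.2150/(0.442×16.8) = 0.8781, so
t_c = ln(1.486 × 0.8781) / 0.2150 = 0.2664 / 0.2150 = 1.239 d.
L(t_c) = L₀ e^(−k_d t_c) = 16.8 × 0.5783 = 9.716 mg/L, and at the critical point k_a D_c = k_d L, so D_c = (0.442/0.657) × 9.716 = 6.536 mg/L.
Minimum DO = C_s − D_c = 9.29 − 6.536 = 2.754 mg/L.

t_c ≈ 1.24 d; D_c ≈ 6.54 mg/L; min DO ≈ 2.75 mg/L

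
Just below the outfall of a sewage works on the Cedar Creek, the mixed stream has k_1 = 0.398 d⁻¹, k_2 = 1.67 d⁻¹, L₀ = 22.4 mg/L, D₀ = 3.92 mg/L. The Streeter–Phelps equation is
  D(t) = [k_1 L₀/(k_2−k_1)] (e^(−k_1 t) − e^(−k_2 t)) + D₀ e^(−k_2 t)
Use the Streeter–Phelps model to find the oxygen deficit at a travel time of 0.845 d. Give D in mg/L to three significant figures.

D ≈ 4.25 mg/L

k_1 L₀/(k_2−k_1) = 0.398×22.4/(1.67−0.398) = 8.915/1.272 = 7.009 mg/L.
e^(−k_1 t) = e^(−0.398×0.8450) = 0.7144; e^(−k_2 t) = e^(−1.67×0.8450) = 0.2439.
D = 7.009 × (0.7144 − 0.2439) + 3.92 × 0.2439 = 3.298 + 0.9559 = 4.254 mg/L.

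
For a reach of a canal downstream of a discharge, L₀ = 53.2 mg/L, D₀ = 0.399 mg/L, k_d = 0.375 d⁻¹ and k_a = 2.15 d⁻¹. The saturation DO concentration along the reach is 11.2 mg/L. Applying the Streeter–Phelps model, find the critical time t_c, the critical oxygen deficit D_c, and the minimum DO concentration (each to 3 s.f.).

t_c ≈ 0.963 d; D_c ≈ 6.47 mg/L; min DO ≈ 4.73 mg/L

t_c = [1/(k_a−k_d)] ln[(k_a/k_d)(1 − D₀(k_a−k_d)/(k_d L₀))]
= [1/(2.15−0.375)] ln[(2.15/0.375)(1 − 0.399×1.775/(0.375×53.2))]
= (1/1.775) ln[5.733 × 0.9645] = 0.5634 × ln(5.530) = 0.5634 × 1.710 = 0.9635 d.
D_c = (k_d/k_a) L₀ e^(−k_d t_c) = (0.375/2.15) × 53.2 × e^(−0.375×0.9635) = 0.1744 × 53.2 × 0.6968 = 6.465 mg/L.
Minimum DO = C_s − D_c = 11.2 − 6.465 = 4.735 mg/L.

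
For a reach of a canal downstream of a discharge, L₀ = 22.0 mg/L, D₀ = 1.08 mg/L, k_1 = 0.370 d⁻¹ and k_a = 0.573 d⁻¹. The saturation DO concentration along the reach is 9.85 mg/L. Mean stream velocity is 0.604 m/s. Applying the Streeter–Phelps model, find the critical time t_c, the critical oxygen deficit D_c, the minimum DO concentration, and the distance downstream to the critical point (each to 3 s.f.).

t_c ≈ 2.02 d; D_c ≈ 6.73 mg/L; min DO ≈ 3.12 mg/L; x_c ≈ 105 km

t_c = [1/(k_a−k_1)] ln[(k_a/k_1)(1 − D₀(k_a−k_1)/(k_1 L₀))]
= [1/(0.573−0.370)] ln[(0.573/0.370)(1 − 1.08×0.2030/(0.370×22.0))]
= (1/0.2030) ln[1.549 × 0.9731] = 4.926 × ln(1.507) = 4.926 × 0.4101 = 2.020 d.
L(t_c) = L₀ e^(−k_1 t_c) = 22.0 × 0.4736 = 10.42 mg/L, and at the critical point k_a D_c = k_1 L, so D_c = (0.370/0.573) × 10.42 = 6.728 mg/L.
Minimum DO = C_s − D_c = 9.85 − 6.728 = 3.122 mg/L.
x_c = v t_c = 0.604 m/s × 2.020 d × 86400 s/d = 105400 m ≈ 105 km.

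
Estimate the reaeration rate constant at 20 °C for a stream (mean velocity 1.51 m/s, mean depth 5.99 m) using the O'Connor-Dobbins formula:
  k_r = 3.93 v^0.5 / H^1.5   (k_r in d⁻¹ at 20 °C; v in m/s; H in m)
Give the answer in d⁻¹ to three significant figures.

k_r = 3.93 × 1.51^0.5 / 5.99^1.5 = 3.93 × 1.229 / 14.66 = 0.3294 d⁻¹.

k_r ≈ 0.329 d⁻¹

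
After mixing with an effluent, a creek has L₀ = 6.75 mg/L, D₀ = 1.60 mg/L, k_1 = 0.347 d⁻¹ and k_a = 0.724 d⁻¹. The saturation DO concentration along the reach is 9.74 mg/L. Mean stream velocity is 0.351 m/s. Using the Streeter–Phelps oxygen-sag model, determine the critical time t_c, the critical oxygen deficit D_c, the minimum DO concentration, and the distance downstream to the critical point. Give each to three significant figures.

t_c ≈ 1.16 d; D_c ≈ 2.16 mg/L; min DO ≈ 7.58 mg/L; x_c ≈ 35.2 km

At the critical point dD/dt = 0, so k_1 L₀ e^(−k_1 t) = k_a D. Substituting D(t) from the Streeter–Phelps equation and solving for t gives
t_c = ln[(k_a/k_1)(1 − D₀(k_a−k_1)/(k_1 L₀))] / (k_a−k_1).
Here k_a−k_1 = 0.3770 d⁻¹ and 1 − D₀(k_a−k_1)/(k_1 L₀) = 1 − 1.60×0.3770/(0.347×6.75) = 0.7425, so
t_c = ln(2.086 × 0.7425) / 0.3770 = 0.4377 / 0.3770 = 1.161 d.
D_c = (k_1/k_a) L₀ e^(−k_1 t_c) = (0.347/0.724) × 6.75 × e^(−0.347×1.161) = 0.4793 × 6.75 × 0.6684 = 2.162 mg/L.
Minimum DO = C_s − D_c = 9.74 − 2.162 = 7.578 mg/L.
x_c = v t_c = 0.351 m/s × 1.161 d × 86400 s/d = 35210 m ≈ 35.2 km.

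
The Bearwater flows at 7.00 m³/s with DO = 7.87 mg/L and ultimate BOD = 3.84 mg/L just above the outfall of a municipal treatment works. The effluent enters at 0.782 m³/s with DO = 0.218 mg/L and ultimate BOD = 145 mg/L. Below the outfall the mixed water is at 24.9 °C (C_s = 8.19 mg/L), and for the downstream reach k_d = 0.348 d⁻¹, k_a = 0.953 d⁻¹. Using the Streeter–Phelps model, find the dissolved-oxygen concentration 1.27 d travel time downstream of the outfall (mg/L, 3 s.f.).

DO ≈ 4.29 mg/L

Mixed DO = (7.00×7.87 + 0.782×0.218)/(7.00+0.782) = 55.26/7.782 = 7.101 mg/L.
Mixed L₀ = (7.00×3.84 + 0.782×145)/(7.782) = 140.3/7.782 = 18.02 mg/L.
Initial deficit D₀ = C_s − DO₀ = 8.19 − 7.101 = 1.089 mg/L.
D(1.27) = [0.348×18.02/(0.953−0.348)](e^(−0.348×1.27) − e^(−0.953×1.27)) + 1.089 e^(−0.953×1.27)
= 10.37 × (0.6428 − 0.2981) + 1.089 × 0.2981 = 3.898 mg/L.
DO = 8.19 − 3.898 = 4.292 mg/L.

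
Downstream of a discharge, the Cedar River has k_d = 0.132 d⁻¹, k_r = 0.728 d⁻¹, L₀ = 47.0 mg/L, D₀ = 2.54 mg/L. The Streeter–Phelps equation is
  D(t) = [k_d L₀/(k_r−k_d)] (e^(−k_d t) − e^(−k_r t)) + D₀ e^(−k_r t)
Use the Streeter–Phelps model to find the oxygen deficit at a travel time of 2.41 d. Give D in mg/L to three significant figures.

D ≈ 6.21 mg/L

k_d L₀/(k_r−k_d) = 0.132×47.0/(0.728−0.132) = 6.204/0.5960 = 10.41 mg/L.
e^(−k_d t) = e^(−0.132×2.410) = 0.7275; e^(−k_r t) = e^(−0.728×2.410) = 0.1730.
D = 10.41 × (0.7275 − 0.1730) + 2.54 × 0.1730 = 5.772 + 0.4394 = 6.212 mg/L.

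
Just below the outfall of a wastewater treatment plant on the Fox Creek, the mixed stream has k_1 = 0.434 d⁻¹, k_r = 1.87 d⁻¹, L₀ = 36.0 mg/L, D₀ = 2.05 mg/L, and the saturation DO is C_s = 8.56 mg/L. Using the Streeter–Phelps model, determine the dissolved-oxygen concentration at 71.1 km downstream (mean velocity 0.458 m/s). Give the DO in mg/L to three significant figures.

DO ≈ 3.88 mg/L

Travel time t = x/v = 71.1 km / (0.458 m/s) = 71100 m / 0.458 m/s = 155200 s = 1.797 d.
k_1 L₀/(k_r−k_1) = 0.434×36.0/(1.87−0.434) = 15.62/1.436 = 10.88 mg/L.
e^(−k_1 t) = e^(−0.434×1.797) = 0.4585; e^(−k_r t) = e^(−1.87×1.797) = 0.03474.
D = 10.88 × (0.4585 − 0.03474) + 2.05 × 0.03474 = 4.611 + 0.07121 = 4.682 mg/L.
DO = C_s − D = 8.56 − 4.682 = 3.878 mg/L.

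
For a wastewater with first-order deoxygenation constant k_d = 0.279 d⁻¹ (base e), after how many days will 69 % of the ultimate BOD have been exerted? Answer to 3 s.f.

t ≈ 4.20 d

y/L₀ = 1 − e^(−k_d t) = 0.69 ⇒ e^(−k_d t) = 0.310
t = −ln(0.310) / 0.279 = 1.171 / 0.279 = 4.198 d.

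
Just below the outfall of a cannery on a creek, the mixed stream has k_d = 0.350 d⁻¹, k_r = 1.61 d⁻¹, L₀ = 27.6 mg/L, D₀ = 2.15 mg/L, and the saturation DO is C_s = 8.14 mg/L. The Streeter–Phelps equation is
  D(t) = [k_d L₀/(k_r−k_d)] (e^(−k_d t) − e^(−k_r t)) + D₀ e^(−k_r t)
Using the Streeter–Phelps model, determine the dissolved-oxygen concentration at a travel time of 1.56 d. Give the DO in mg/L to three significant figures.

k_d L₀/(k_r−k_d) = 0.350×27.6/(1.61−0.350) = 9.660/1.260 = 7.667 mg/L.
e^(−k_d t) = e^(−0.350×1.560) = 0.5793; e^(−k_r t) = e^(−1.61×1.560) = 0.08114.
D = 7.667 × (0.5793 − 0.08114) + 2.15 × 0.08114 = 3.819 + 0.1744 = 3.993 mg/L.
DO = C_s − D = 8.14 − 3.993 = 4.147 mg/L.

DO ≈ 4.15 mg/L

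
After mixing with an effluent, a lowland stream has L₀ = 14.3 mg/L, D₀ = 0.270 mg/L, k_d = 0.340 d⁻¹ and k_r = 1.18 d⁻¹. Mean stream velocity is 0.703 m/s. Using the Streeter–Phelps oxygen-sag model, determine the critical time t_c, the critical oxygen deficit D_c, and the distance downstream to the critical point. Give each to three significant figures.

t_c ≈ 1.42 d; D_c ≈ 2.54 mg/L; x_c ≈ 86.5 km

With k_r/k_d = 3.471 and 1 − D₀(k_r−k_d)/(k_d L₀) = 0.9534,
t_c = ln(3.471 × 0.9534) / (1.18 − 0.340) = ln(3.309) / 0.8400 = 1.197/0.8400 = 1.424 d.
D_c = (k_d/k_r) L₀ e^(−k_d t_c) = (0.340/1.18) × 14.3 × e^(−0.340×1.424) = 0.2881 × 14.3 × 0.6161 = 2.539 mg/L.
x_c = v t_c = 0.703 m/s × 1.424 d × 86400 s/d = 86520 m ≈ 86.5 km.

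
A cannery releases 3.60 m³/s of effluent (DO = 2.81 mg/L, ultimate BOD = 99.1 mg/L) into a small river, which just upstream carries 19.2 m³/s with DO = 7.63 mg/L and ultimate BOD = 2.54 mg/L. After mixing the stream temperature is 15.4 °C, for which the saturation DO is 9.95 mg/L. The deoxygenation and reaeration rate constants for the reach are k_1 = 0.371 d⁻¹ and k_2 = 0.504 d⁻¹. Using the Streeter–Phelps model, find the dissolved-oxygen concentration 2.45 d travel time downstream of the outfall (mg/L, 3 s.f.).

DO ≈ 3.49 mg/L

Mixed DO = (19.2×7.63 + 3.60×2.81)/(19.2+3.60) = 156.6/22.80 = 6.869 mg/L.
Mixed L₀ = (19.2×2.54 + 3.60×99.1)/(22.80) = 405.5/22.80 = 17.79 mg/L.
Initial deficit D₀ = C_s − DO₀ = 9.95 − 6.869 = 3.081 mg/L.
D(2.45) = [0.371×17.79/(0.504−0.371)](e^(−0.371×2.45) − e^(−0.504×2.45)) + 3.081 e^(−0.504×2.45)
= 49.61 × (0.4029 − 0.2909) + 3.081 × 0.2909 = 6.456 mg/L.
DO = 9.95 − 6.456 = 3.494 mg/L.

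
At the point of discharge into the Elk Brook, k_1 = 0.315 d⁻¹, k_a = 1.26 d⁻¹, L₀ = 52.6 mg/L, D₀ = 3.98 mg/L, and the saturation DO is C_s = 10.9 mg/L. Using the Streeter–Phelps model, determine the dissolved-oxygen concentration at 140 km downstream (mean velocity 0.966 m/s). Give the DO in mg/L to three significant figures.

DO ≈ 2.20 mg/L

Travel time t = x/v = 140 km / (0.966 m/s) = 140000 m / 0.966 m/s = 144900 s = 1.677 d.
k_1 L₀/(k_a−k_1) = 0.315×52.6/(1.26−0.315) = 16.57/0.9450 = 17.53 mg/L.
e^(−k_1 t) = e^(−0.315×1.677) = 0.5896; e^(−k_a t) = e^(−1.26×1.677) = 0.1208.
D = 17.53 × (0.5896 − 0.1208) + 3.98 × 0.1208 = 8.219 + 0.4808 = 8.700 mg/L.
DO = C_s − D = 10.9 − 8.700 = 2.200 mg/L.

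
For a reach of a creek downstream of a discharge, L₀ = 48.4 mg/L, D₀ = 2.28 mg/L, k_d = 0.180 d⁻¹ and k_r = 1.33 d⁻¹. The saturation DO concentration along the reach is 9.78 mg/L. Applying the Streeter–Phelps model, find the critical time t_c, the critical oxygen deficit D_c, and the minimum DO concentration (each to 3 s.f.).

With k_r/k_d = 7.389 and 1 − D₀(k_r−k_d)/(k_d L₀) = 0.6990,
t_c = ln(7.389 × 0.6990) / (1.33 − 0.180) = ln(5.165) / 1.150 = 1.642/1.150 = 1.428 d.
D_c = (k_d/k_r) L₀ e^(−k_d t_c) = (0.180/1.33) × 48.4 × e^(−0.180×1.428) = 0.1353 × 48.4 × 0.7734 = 5.066 mg/L.
Minimum DO = C_s − D_c = 9.78 − 5.066 = 4.714 mg/L.

t_c ≈ 1.43 d; D_c ≈ 5.07 mg/L; min DO ≈ 4.71 mg/L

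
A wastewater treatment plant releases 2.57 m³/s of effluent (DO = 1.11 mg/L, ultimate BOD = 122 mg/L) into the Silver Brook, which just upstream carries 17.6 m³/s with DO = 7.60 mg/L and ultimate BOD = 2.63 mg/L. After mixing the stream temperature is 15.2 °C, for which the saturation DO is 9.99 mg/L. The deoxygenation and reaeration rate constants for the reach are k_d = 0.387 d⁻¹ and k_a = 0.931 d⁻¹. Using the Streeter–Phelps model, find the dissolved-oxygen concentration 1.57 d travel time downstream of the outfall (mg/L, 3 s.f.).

DO ≈ 5.27 mg/L

Mixed DO = (17.6×7.60 + 2.57×1.11)/(17.6+2.57) = 136.6/20.17 = 6.773 mg/L.
Mixed L₀ = (17.6×2.63 + 2.57×122)/(20.17) = 359.8/20.17 = 17.84 mg/L.
Initial deficit D₀ = C_s − DO₀ = 9.99 − 6.773 = 3.217 mg/L.
D(1.57) = [0.387×17.84/(0.931−0.387)](e^(−0.387×1.57) − e^(−0.931×1.57)) + 3.217 e^(−0.931×1.57)
= 12.69 × (0.5447 − 0.2318) + 3.217 × 0.2318 = 4.716 mg/L.
DO = 9.99 − 4.716 = 5.274 mg/L.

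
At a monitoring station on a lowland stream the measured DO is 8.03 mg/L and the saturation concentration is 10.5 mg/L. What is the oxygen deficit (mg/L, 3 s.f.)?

D = C_s − C = 10.5 − 8.03 = 2.47 mg/L.

D ≈ 2.47 mg/L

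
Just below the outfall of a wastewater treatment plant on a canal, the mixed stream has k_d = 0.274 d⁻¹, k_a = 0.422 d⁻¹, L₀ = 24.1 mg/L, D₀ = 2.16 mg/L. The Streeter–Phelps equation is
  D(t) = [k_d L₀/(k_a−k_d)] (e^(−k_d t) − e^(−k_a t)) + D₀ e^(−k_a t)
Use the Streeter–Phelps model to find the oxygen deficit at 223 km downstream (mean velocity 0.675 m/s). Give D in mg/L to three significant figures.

Travel time t = x/v = 223 km / (0.675 m/s) = 223000 m / 0.675 m/s = 330400 s = 3.824 d.
k_d L₀/(k_a−k_d) = 0.274×24.1/(0.422−0.274) = 6.603/0.1480 = 44.62 mg/L.
e^(−k_d t) = e^(−0.274×3.824) = 0.3507; e^(−k_a t) = e^(−0.422×3.824) = 0.1992.
D = 44.62 × (0.3507 − 0.1992) + 2.16 × 0.1992 = 6.763 + 0.4302 = 7.193 mg/L.

D ≈ 7.19 mg/L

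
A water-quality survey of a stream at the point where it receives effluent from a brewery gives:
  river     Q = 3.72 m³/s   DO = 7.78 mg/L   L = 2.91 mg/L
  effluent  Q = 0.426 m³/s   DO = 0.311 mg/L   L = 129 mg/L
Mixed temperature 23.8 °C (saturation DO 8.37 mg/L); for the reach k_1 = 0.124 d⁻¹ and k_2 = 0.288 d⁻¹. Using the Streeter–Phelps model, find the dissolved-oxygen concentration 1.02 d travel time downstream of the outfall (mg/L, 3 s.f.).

Mixed DO = (3.72×7.78 + 0.426×0.311)/(3.72+0.426) = 29.07/4.146 = 7.013 mg/L.
Mixed L₀ = (3.72×2.91 + 0.426×129)/(4.146) = 65.78/4.146 = 15.87 mg/L.
Initial deficit D₀ = C_s − DO₀ = 8.37 − 7.013 = 1.357 mg/L.
D(1.02) = [0.124×15.87/(0.288−0.124)](e^(−0.124×1.02) − e^(−0.288×1.02)) + 1.357 e^(−0.288×1.02)
= 12.00 × (0.8812 − 0.7455) + 1.357 × 0.7455 = 2.640 mg/L.
DO = 8.37 − 2.640 = 5.730 mg/L.

DO ≈ 5.73 mg/L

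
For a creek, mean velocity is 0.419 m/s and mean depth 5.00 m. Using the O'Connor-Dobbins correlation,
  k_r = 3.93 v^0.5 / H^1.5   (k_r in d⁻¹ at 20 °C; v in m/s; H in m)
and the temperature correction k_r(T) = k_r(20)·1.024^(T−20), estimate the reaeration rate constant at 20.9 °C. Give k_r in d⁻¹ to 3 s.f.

k_r(20) = 3.93 × 0.419^0.5 / 5.00^1.5 = 3.93 × 0.6473 / 11.18 = 0.2275 d⁻¹.
k_r(20.9) = 0.2275 × 1.024^(20.9−20) = 0.2275 × 1.022 = 0.2324 d⁻¹.

k_r ≈ 0.232 d⁻¹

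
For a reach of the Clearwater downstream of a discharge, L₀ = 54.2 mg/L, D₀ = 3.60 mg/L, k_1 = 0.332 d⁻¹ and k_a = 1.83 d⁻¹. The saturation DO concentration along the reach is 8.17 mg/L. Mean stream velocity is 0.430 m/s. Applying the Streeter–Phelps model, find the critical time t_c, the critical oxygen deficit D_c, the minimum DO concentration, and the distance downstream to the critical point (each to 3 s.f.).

t_c ≈ 0.902 d; D_c ≈ 7.29 mg/L; min DO ≈ 0.881 mg/L; x_c ≈ 33.5 km

t_c = [1/(k_a−k_1)] ln[(k_a/k_1)(1 − D₀(k_a−k_1)/(k_1 L₀))]
= [1/(1.83−0.332)] ln[(1.83/0.332)(1 − 3.60×1.498/(0.332×54.2))]
= (1/1.498) ln[5.512 × 0.7003] = 0.6676 × ln(3.860) = 0.6676 × 1.351 = 0.9017 d.
D_c = (k_1/k_a) L₀ e^(−k_1 t_c) = (0.332/1.83) × 54.2 × e^(−0.332×0.9017) = 0.1814 × 54.2 × 0.7413 = 7.289 mg/L.
Minimum DO = C_s − D_c = 8.17 − 7.289 = 0.8808 mg/L.
x_c = v t_c = 0.430 m/s × 0.9017 d × 86400 s/d = 33500 m ≈ 33.5 km.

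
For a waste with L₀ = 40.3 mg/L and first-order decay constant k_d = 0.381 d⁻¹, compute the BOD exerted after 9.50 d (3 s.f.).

y ≈ 39.2 mg/L

y_t = L₀(1 − e^(−k_d t)) = 40.3 × (1 − e^(−0.381×9.50))
= 40.3 × (1 − 0.02680) = 40.3 × 0.9732 = 39.22 mg/L.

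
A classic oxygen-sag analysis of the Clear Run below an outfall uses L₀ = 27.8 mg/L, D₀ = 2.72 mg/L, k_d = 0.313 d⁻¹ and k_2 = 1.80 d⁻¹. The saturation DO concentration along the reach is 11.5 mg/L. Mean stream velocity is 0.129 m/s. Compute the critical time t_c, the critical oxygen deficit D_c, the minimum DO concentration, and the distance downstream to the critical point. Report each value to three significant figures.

At the critical point dD/dt = 0, so k_d L₀ e^(−k_d t) = k_2 D. Substituting D(t) from the Streeter–Phelps equation and solving for t gives
t_c = ln[(k_2/k_d)(1 − D₀(k_2−k_d)/(k_d L₀))] / (k_2−k_d).
Here k_2−k_d = 1.487 d⁻¹ and 1 − D₀(k_2−k_d)/(k_d L₀) = 1 − 2.72×1.487/(0.313×27.8) = 0.5352, so
t_c = ln(5.751 × 0.5352) / 1.487 = 1.124 / 1.487 = 0.7560 d.
L(t_c) = L₀ e^(−k_d t_c) = 27.8 × 0.7893 = 21.94 mg/L, and at the critical point k_2 D_c = k_d L, so D_c = (0.313/1.80) × 21.94 = 3.815 mg/L.
Minimum DO = C_s − D_c = 11.5 − 3.815 = 7.685 mg/L.
x_c = v t_c = 0.129 m/s × 0.7560 d × 86400 s/d = 8426 m ≈ 8.43 km.

t_c ≈ 0.756 d; D_c ≈ 3.82 mg/L; min DO ≈ 7.68 mg/L; x_c ≈ 8.43 km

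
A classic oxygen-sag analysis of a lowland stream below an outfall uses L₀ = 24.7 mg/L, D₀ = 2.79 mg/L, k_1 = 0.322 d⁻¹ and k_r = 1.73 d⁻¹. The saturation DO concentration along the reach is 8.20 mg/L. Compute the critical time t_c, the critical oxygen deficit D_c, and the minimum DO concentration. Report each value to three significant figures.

At the critical point dD/dt = 0, so k_1 L₀ e^(−k_1 t) = k_r D. Substituting D(t) from the Streeter–Phelps equation and solving for t gives
t_c = ln[(k_r/k_1)(1 − D₀(k_r−k_1)/(k_1 L₀))] / (k_r−k_1).
Here k_r−k_1 = 1.408 d⁻¹ and 1 − D₀(k_r−k_1)/(k_1 L₀) = 1 − 2.79×1.408/(0.322×24.7) = 0.5061, so
t_c = ln(5.373 × 0.5061) / 1.408 = 1.000 / 1.408 = 0.7104 d.
D_c = (k_1/k_r) L₀ e^(−k_1 t_c) = (0.322/1.73) × 24.7 × e^(−0.322×0.7104) = 0.1861 × 24.7 × 0.7955 = 3.657 mg/L.
Minimum DO = C_s − D_c = 8.20 − 3.657 = 4.543 mg/L.

t_c ≈ 0.710 d; D_c ≈ 3.66 mg/L; min DO ≈ 4.54 mg/L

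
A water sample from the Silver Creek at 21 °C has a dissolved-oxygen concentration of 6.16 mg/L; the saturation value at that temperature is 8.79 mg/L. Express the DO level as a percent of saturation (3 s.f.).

70.1 % saturation

% saturation = C/C_s × 100 = 6.16/8.79 × 100 = 70.1 %.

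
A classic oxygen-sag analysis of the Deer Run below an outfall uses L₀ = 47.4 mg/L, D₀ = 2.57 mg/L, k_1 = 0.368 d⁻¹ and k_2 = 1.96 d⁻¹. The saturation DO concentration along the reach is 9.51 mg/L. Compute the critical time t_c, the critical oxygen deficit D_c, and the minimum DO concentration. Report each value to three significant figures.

At the critical point dD/dt = 0, so k_1 L₀ e^(−k_1 t) = k_2 D. Substituting D(t) from the Streeter–Phelps equation and solving for t gives
t_c = ln[(k_2/k_1)(1 − D₀(k_2−k_1)/(k_1 L₀))] / (k_2−k_1).
Here k_2−k_1 = 1.592 d⁻¹ and 1 − D₀(k_2−k_1)/(k_1 L₀) = 1 − 2.57×1.592/(0.368×47.4) = 0.7654, so
t_c = ln(5.326 × 0.7654) / 1.592 = 1.405 / 1.592 = 0.8827 d.
L(t_c) = L₀ e^(−k_1 t_c) = 47.4 × 0.7226 = 34.25 mg/L, and at the critical point k_2 D_c = k_1 L, so D_c = (0.368/1.96) × 34.25 = 6.431 mg/L.
Minimum DO = C_s − D_c = 9.51 − 6.431 = 3.079 mg/L.

t_c ≈ 0.883 d; D_c ≈ 6.43 mg/L; min DO ≈ 3.08 mg/L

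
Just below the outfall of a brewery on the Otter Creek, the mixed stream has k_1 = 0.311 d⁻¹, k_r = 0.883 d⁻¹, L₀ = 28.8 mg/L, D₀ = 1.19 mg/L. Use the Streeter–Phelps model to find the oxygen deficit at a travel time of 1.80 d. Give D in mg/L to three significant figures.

k_1 L₀/(k_r−k_1) = 0.311×28.8/(0.883−0.311) = 8.957/0.5720 = 15.66 mg/L.
e^(−k_1 t) = e^(−0.311×1.800) = 0.5713; e^(−k_r t) = e^(−0.883×1.800) = 0.2040.
D = 15.66 × (0.5713 − 0.2040) + 1.19 × 0.2040 = 5.751 + 0.2428 = 5.994 mg/L.

D ≈ 5.99 mg/L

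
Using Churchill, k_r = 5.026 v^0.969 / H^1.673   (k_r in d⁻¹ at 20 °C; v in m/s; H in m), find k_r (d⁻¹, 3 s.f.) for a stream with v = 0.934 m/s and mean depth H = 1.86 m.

k_r ≈ 1.67 d⁻¹

k_r = 5.026 × 0.934^0.969 / 1.86^1.673 = 5.026 × 0.9360 / 2.824 = 1.666 d⁻¹.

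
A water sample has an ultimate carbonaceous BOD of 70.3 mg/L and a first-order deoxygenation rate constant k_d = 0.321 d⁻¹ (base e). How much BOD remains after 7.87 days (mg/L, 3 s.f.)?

L ≈ 5.62 mg/L

L_t = L₀ e^(−k_d t) = 70.3 × e^(−0.321×7.87) = 70.3 × 0.07996 = 5.621 mg/L.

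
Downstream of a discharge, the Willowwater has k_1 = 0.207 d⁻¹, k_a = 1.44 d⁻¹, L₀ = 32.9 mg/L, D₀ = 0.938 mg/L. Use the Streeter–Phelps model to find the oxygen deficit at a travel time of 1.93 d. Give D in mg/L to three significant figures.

D ≈ 3.42 mg/L

k_1 L₀/(k_a−k_1) = 0.207×32.9/(1.44−0.207) = 6.810/1.233 = 5.523 mg/L.
e^(−k_1 t) = e^(−0.207×1.930) = 0.6706; e^(−k_a t) = e^(−1.44×1.930) = 0.06209.
D = 5.523 × (0.6706 − 0.06209) + 0.938 × 0.06209 = 3.361 + 0.05824 = 3.420 mg/L.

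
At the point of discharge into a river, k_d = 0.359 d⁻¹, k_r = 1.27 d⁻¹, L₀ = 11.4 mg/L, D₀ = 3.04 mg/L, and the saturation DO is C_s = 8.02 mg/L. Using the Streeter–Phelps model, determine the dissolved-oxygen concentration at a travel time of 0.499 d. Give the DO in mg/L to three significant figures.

k_d L₀/(k_r−k_d) = 0.359×11.4/(1.27−0.359) = 4.093/0.9110 = 4.492 mg/L.
e^(−k_d t) = e^(−0.359×0.4990) = 0.8360; e^(−k_r t) = e^(−1.27×0.4990) = 0.5306.
D = 4.492 × (0.8360 − 0.5306) + 3.04 × 0.5306 = 1.372 + 1.613 = 2.985 mg/L.
DO = C_s − D = 8.02 − 2.985 = 5.035 mg/L.

DO ≈ 5.04 mg/L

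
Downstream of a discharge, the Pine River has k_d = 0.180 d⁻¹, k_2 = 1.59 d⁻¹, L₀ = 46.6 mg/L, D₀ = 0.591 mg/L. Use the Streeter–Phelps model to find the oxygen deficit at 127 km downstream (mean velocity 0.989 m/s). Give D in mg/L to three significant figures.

Travel time t = x/v = 127 km / (0.989 m/s) = 127000 m / 0.989 m/s = 128400 s = 1.486 d.
k_d L₀/(k_2−k_d) = 0.180×46.6/(1.59−0.180) = 8.388/1.410 = 5.949 mg/L.
e^(−k_d t) = e^(−0.180×1.486) = 0.7653; e^(−k_2 t) = e^(−1.59×1.486) = 0.09412.
D = 5.949 × (0.7653 − 0.09412) + 0.591 × 0.09412 = 3.993 + 0.05563 = 4.048 mg/L.

D ≈ 4.05 mg/L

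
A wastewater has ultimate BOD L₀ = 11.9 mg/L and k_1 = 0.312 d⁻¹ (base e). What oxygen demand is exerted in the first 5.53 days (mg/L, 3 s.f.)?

y ≈ 9.78 mg/L

y_t = L₀(1 − e^(−k_1 t)) = 11.9 × (1 − e^(−0.312×5.53))
= 11.9 × (1 − 0.1781) = 11.9 × 0.8219 = 9.781 mg/L.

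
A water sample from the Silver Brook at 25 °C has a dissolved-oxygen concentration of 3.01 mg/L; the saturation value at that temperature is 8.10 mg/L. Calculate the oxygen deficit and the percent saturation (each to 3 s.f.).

D = C_s − C = 8.10 − 3.01 = 5.09 mg/L.
% saturation = 3.01/8.10 × 100 = 37.2 %.

D ≈ 5.09 mg/L; 37.2 % saturation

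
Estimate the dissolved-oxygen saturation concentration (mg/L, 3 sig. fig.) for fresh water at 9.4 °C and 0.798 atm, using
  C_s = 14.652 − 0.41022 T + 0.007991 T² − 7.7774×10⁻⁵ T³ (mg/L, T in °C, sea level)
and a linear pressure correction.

At sea level: C_s = 14.652 − 0.41022×9.4 + 0.007991×9.4² − 7.7774×10⁻⁵×9.4³ = 11.44 mg/L.
Pressure correction: C_s' = 11.44 × 0.798 = 9.127 mg/L.

C_s ≈ 9.13 mg/L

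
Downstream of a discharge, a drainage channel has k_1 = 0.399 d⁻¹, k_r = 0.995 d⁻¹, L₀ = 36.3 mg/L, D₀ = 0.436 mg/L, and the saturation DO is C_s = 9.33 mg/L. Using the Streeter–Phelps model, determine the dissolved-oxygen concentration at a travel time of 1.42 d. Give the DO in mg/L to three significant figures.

DO ≈ 1.35 mg/L

k_1 L₀/(k_r−k_1) = 0.399×36.3/(0.995−0.399) = 14.48/0.5960 = 24.30 mg/L.
e^(−k_1 t) = e^(−0.399×1.420) = 0.5675; e^(−k_r t) = e^(−0.995×1.420) = 0.2434.
D = 24.30 × (0.5675 − 0.2434) + 0.436 × 0.2434 = 7.874 + 0.1061 = 7.980 mg/L.
DO = C_s − D = 9.33 − 7.980 = 1.350 mg/L.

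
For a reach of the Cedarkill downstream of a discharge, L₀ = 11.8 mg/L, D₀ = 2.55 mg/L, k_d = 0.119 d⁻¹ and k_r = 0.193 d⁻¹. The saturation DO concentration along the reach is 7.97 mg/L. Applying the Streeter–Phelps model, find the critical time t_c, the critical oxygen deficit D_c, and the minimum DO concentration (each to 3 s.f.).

t_c ≈ 4.58 d; D_c ≈ 4.22 mg/L; min DO ≈ 3.75 mg/L

t_c = [1/(k_r−k_d)] ln[(k_r/k_d)(1 − D₀(k_r−k_d)/(k_d L₀))]
= [1/(0.193−0.119)] ln[(0.193/0.119)(1 − 2.55×0.07400/(0.119×11.8))]
= (1/0.07400) ln[1.622 × 0.8656] = 13.51 × ln(1.404) = 13.51 × 0.3393 = 4.585 d.
D_c = (k_d/k_r) L₀ e^(−k_d t_c) = (0.119/0.193) × 11.8 × e^(−0.119×4.585) = 0.6166 × 11.8 × 0.5795 = 4.216 mg/L.
Minimum DO = C_s − D_c = 7.97 − 4.216 = 3.754 mg/L.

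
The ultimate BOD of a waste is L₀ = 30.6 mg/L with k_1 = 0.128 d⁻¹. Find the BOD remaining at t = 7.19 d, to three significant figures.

L ≈ 12.2 mg/L

L_t = L₀ e^(−k_1 t) = 30.6 × e^(−0.128×7.19) = 30.6 × 0.3984 = 12.19 mg/L.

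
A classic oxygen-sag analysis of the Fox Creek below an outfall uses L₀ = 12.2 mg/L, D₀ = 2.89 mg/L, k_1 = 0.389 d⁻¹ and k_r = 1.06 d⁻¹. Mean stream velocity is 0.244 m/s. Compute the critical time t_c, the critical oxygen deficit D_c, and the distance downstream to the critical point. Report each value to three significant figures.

At the critical point dD/dt = 0, so k_1 L₀ e^(−k_1 t) = k_r D. Substituting D(t) from the Streeter–Phelps equation and solving for t gives
t_c = ln[(k_r/k_1)(1 − D₀(k_r−k_1)/(k_1 L₀))] / (k_r−k_1).
Here k_r−k_1 = 0.6710 d⁻¹ and 1 − D₀(k_r−k_1)/(k_1 L₀) = 1 − 2.89×0.6710/(0.389×12.2) = 0.5914, so
t_c = ln(2.725 × 0.5914) / 0.6710 = 0.4772 / 0.6710 = 0.7111 d.
L(t_c) = L₀ e^(−k_1 t_c) = 12.2 × 0.7583 = 9.252 mg/L, and at the critical point k_r D_c = k_1 L, so D_c = (0.389/1.06) × 9.252 = 3.395 mg/L.
x_c = v t_c = 0.244 m/s × 0.7111 d × 86400 s/d = 14990 m ≈ 15.0 km.

t_c ≈ 0.711 d; D_c ≈ 3.40 mg/L; x_c ≈ 15.0 km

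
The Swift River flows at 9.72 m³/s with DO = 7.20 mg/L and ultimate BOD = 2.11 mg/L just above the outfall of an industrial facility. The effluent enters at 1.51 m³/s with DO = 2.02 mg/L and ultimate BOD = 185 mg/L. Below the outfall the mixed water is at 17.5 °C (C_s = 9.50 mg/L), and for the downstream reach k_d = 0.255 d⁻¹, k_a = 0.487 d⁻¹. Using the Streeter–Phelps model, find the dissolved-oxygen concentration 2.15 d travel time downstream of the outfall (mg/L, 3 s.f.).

Mixed DO = (9.72×7.20 + 1.51×2.02)/(9.72+1.51) = 73.03/11.23 = 6.503 mg/L.
Mixed L₀ = (9.72×2.11 + 1.51×185)/(11.23) = 299.9/11.23 = 26.70 mg/L.
Initial deficit D₀ = C_s − DO₀ = 9.50 − 6.503 = 2.997 mg/L.
D(2.15) = [0.255×26.70/(0.487−0.255)](e^(−0.255×2.15) − e^(−0.487×2.15)) + 2.997 e^(−0.487×2.15)
= 29.35 × (0.5780 − 0.3510) + 2.997 × 0.3510 = 7.714 mg/L.
DO = 9.50 − 7.714 = 1.786 mg/L.

DO ≈ 1.79 mg/L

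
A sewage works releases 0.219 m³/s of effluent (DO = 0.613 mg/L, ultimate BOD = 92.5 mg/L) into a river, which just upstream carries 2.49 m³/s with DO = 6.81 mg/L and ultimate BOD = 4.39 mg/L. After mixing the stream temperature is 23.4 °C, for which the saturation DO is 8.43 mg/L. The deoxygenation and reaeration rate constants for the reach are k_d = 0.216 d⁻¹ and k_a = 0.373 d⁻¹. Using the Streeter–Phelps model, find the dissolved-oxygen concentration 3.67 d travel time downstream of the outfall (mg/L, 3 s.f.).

DO ≈ 4.75 mg/L

Mixed DO = (2.49×6.81 + 0.219×0.613)/(2.49+0.219) = 17.09/2.709 = 6.309 mg/L.
Mixed L₀ = (2.49×4.39 + 0.219×92.5)/(2.709) = 31.19/2.709 = 11.51 mg/L.
Initial deficit D₀ = C_s − DO₀ = 8.43 − 6.309 = 2.121 mg/L.
D(3.67) = [0.216×11.51/(0.373−0.216)](e^(−0.216×3.67) − e^(−0.373×3.67)) + 2.121 e^(−0.373×3.67)
= 15.84 × (0.4526 − 0.2544) + 2.121 × 0.2544 = 3.679 mg/L.
DO = 8.43 − 3.679 = 4.751 mg/L.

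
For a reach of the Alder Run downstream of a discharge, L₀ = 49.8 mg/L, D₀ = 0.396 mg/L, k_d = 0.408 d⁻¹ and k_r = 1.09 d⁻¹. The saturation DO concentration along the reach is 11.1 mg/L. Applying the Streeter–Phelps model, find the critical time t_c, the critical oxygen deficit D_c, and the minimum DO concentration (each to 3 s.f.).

t_c ≈ 1.42 d; D_c ≈ 10.4 mg/L; min DO ≈ 0.662 mg/L

t_c = [1/(k_r−k_d)] ln[(k_r/k_d)(1 − D₀(k_r−k_d)/(k_d L₀))]
= [1/(1.09−0.408)] ln[(1.09/0.408)(1 − 0.396×0.6820/(0.408×49.8))]
= (1/0.6820) ln[2.672 × 0.9867] = 1.466 × ln(2.636) = 1.466 × 0.9693 = 1.421 d.
L(t_c) = L₀ e^(−k_d t_c) = 49.8 × 0.5600 = 27.89 mg/L, and at the critical point k_r D_c = k_d L, so D_c = (0.408/1.09) × 27.89 = 10.44 mg/L.
Minimum DO = C_s − D_c = 11.1 − 10.44 = 0.6617 mg/L.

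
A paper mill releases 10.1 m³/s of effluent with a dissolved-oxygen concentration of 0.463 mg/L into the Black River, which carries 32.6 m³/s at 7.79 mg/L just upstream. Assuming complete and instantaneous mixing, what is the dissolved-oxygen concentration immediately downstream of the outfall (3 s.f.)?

Flow-weighted mixing: C = (Q_r C_r + Q_w C_w)/(Q_r + Q_w)
= (32.6×7.79 + 10.1×0.463)/(32.6 + 10.1) = 258.6/42.70 = 6.057 mg/L.

6.06 mg/L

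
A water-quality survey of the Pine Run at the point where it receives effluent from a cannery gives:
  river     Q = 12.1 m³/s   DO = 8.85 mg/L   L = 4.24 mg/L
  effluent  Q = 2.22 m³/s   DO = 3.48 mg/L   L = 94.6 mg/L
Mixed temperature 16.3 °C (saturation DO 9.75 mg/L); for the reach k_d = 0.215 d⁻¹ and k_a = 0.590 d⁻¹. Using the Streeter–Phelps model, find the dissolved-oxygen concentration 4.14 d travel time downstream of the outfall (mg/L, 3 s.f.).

DO ≈ 6.21 mg/L

Mixed DO = (12.1×8.85 + 2.22×3.48)/(12.1+2.22) = 114.8/14.32 = 8.018 mg/L.
Mixed L₀ = (12.1×4.24 + 2.22×94.6)/(14.32) = 261.3/14.32 = 18.25 mg/L.
Initial deficit D₀ = C_s − DO₀ = 9.75 − 8.018 = 1.732 mg/L.
D(4.14) = [0.215×18.25/(0.590−0.215)](e^(−0.215×4.14) − e^(−0.590×4.14)) + 1.732 e^(−0.590×4.14)
= 10.46 × (0.4106 − 0.08693) + 1.732 × 0.08693 = 3.537 mg/L.
DO = 9.75 − 3.537 = 6.213 mg/L.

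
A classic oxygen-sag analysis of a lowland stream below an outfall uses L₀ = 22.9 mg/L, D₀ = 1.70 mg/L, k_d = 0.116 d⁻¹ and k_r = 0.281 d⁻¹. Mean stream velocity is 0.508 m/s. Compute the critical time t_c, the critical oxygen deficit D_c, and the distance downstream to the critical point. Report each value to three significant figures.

With k_r/k_d = 2.422 and 1 − D₀(k_r−k_d)/(k_d L₀) = 0.8944,
t_c = ln(2.422 × 0.8944) / (0.281 − 0.116) = ln(2.167) / 0.1650 = 0.7732/0.1650 = 4.686 d.
D_c = (k_d/k_r) L₀ e^(−k_d t_c) = (0.116/0.281) × 22.9 × e^(−0.116×4.686) = 0.4128 × 22.9 × 0.5807 = 5.489 mg/L.
x_c = v t_c = 0.508 m/s × 4.686 d × 86400 s/d = 205700 m ≈ 206 km.

t_c ≈ 4.69 d; D_c ≈ 5.49 mg/L; x_c ≈ 206 km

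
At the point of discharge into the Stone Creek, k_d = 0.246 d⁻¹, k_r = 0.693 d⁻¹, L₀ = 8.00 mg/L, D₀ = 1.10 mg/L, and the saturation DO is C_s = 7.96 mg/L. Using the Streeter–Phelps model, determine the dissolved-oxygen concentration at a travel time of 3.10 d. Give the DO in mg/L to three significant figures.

DO ≈ 6.29 mg/L

k_d L₀/(k_r−k_d) = 0.246×8.00/(0.693−0.246) = 1.968/0.4470 = 4.403 mg/L.
e^(−k_d t) = e^(−0.246×3.100) = 0.4665; e^(−k_r t) = e^(−0.693×3.100) = 0.1167.
D = 4.403 × (0.4665 − 0.1167) + 1.10 × 0.1167 = 1.540 + 0.1284 = 1.668 mg/L.
DO = C_s − D = 7.96 − 1.668 = 6.292 mg/L.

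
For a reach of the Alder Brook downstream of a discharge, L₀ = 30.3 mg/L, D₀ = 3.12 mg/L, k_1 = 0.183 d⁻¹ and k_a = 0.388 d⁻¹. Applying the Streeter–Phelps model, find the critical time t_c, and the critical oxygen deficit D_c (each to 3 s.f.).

t_c ≈ 3.07 d; D_c ≈ 8.15 mg/L

At the critical point dD/dt = 0, so k_1 L₀ e^(−k_1 t) = k_a D. Substituting D(t) from the Streeter–Phelps equation and solving for t gives
t_c = ln[(k_a/k_1)(1 − D₀(k_a−k_1)/(k_1 L₀))] / (k_a−k_1).
Here k_a−k_1 = 0.2050 d⁻¹ and 1 − D₀(k_a−k_1)/(k_1 L₀) = 1 − 3.12×0.2050/(0.183×30.3) = 0.8847, so
t_c = ln(2.120 × 0.8847) / 0.2050 = 0.6290 / 0.2050 = 3.068 d.
D_c = (k_1/k_a) L₀ e^(−k_1 t_c) = (0.183/0.388) × 30.3 × e^(−0.183×3.068) = 0.4716 × 30.3 × 0.5704 = 8.151 mg/L.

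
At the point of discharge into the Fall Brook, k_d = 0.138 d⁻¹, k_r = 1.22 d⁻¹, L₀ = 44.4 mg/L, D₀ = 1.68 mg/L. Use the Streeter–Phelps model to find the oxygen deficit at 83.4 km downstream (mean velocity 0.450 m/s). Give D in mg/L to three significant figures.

D ≈ 3.92 mg/L

Travel time t = x/v = 83.4 km / (0.450 m/s) = 83400 m / 0.450 m/s = 185300 s = 2.145 d.
k_d L₀/(k_r−k_d) = 0.138×44.4/(1.22−0.138) = 6.127/1.082 = 5.663 mg/L.
e^(−k_d t) = e^(−0.138×2.145) = 0.7438; e^(−k_r t) = e^(−1.22×2.145) = 0.07302.
D = 5.663 × (0.7438 − 0.07302) + 1.68 × 0.07302 = 3.798 + 0.1227 = 3.921 mg/L.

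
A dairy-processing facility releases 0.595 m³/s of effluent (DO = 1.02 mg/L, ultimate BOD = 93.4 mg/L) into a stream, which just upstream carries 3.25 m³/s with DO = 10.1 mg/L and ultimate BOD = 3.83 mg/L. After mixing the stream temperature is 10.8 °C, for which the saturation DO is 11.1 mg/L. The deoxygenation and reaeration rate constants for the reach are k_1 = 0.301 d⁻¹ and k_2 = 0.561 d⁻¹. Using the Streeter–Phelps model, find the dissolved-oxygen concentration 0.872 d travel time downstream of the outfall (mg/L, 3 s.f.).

Mixed DO = (3.25×10.1 + 0.595×1.02)/(3.25+0.595) = 33.43/3.845 = 8.695 mg/L.
Mixed L₀ = (3.25×3.83 + 0.595×93.4)/(3.845) = 68.02/3.845 = 17.69 mg/L.
Initial deficit D₀ = C_s − DO₀ = 11.1 − 8.695 = 2.405 mg/L.
D(0.872) = [0.301×17.69/(0.561−0.301)](e^(−0.301×0.872) − e^(−0.561×0.872)) + 2.405 e^(−0.561×0.872)
= 20.48 × (0.7691 − 0.6131) + 2.405 × 0.6131 = 4.670 mg/L.
DO = 11.1 − 4.670 = 6.430 mg/L.

DO ≈ 6.43 mg/L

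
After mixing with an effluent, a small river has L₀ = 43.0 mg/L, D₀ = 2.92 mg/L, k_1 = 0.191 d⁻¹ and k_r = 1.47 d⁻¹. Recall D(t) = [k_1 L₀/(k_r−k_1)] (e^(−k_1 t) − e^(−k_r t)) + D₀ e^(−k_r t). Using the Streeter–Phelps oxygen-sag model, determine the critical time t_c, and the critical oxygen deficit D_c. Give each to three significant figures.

t_c ≈ 1.12 d; D_c ≈ 4.51 mg/L

With k_r/k_1 = 7.696 and 1 − D₀(k_r−k_1)/(k_1 L₀) = 0.5453,
t_c = ln(7.696 × 0.5453) / (1.47 − 0.191) = ln(4.197) / 1.279 = 1.434/1.279 = 1.121 d.
D_c = (k_1/k_r) L₀ e^(−k_1 t_c) = (0.191/1.47) × 43.0 × e^(−0.191×1.121) = 0.1299 × 43.0 × 0.8072 = 4.510 mg/L.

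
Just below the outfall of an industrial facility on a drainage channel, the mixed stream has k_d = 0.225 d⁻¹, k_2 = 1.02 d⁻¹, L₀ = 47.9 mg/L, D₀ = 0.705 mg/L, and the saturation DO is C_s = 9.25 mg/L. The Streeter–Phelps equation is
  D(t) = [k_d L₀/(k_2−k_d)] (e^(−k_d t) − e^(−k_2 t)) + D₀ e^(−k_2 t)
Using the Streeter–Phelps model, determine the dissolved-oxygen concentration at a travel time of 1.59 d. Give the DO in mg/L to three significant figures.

DO ≈ 2.31 mg/L

k_d L₀/(k_2−k_d) = 0.225×47.9/(1.02−0.225) = 10.78/0.7950 = 13.56 mg/L.
e^(−k_d t) = e^(−0.225×1.590) = 0.6992; e^(−k_2 t) = e^(−1.02×1.590) = 0.1975.
D = 13.56 × (0.6992 − 0.1975) + 0.705 × 0.1975 = 6.801 + 0.1393 = 6.941 mg/L.
DO = C_s − D = 9.25 − 6.941 = 2.309 mg/L.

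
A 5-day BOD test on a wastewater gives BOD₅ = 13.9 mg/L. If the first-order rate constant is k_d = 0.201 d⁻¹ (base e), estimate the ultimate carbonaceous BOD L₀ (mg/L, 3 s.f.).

BOD₅ = L₀(1 − e^(−5k_d)) ⇒ L₀ = BOD₅ / (1 − e^(−5×0.201))
= 13.9 / (1 − 0.3660) = 13.9 / 0.6340 = 21.93 mg/L.

L₀ ≈ 21.9 mg/L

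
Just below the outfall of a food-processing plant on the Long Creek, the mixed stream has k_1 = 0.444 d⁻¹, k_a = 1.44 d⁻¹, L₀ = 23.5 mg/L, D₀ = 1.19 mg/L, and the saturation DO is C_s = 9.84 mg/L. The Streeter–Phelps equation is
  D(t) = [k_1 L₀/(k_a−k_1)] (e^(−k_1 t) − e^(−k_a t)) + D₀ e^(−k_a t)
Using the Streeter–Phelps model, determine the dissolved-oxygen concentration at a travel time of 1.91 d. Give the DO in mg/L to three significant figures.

k_1 L₀/(k_a−k_1) = 0.444×23.5/(1.44−0.444) = 10.43/0.9960 = 10.48 mg/L.
e^(−k_1 t) = e^(−0.444×1.910) = 0.4283; e^(−k_a t) = e^(−1.44×1.910) = 0.06390.
D = 10.48 × (0.4283 − 0.06390) + 1.19 × 0.06390 = 3.817 + 0.07604 = 3.893 mg/L.
DO = C_s − D = 9.84 − 3.893 = 5.947 mg/L.

DO ≈ 5.95 mg/L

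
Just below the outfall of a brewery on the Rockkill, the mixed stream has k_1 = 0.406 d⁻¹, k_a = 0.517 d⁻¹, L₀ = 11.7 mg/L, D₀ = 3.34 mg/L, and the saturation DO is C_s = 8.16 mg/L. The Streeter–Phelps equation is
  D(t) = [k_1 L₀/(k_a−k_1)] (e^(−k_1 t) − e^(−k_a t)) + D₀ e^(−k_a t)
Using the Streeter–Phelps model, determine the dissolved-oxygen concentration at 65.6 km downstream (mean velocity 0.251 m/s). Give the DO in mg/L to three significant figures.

DO ≈ 3.89 mg/L

Travel time t = x/v = 65.6 km / (0.251 m/s) = 65600 m / 0.251 m/s = 261400 s = 3.025 d.
k_1 L₀/(k_a−k_1) = 0.406×11.7/(0.517−0.406) = 4.750/0.1110 = 42.79 mg/L.
e^(−k_1 t) = e^(−0.406×3.025) = 0.2928; e^(−k_a t) = e^(−0.517×3.025) = 0.2093.
D = 42.79 × (0.2928 − 0.2093) + 3.34 × 0.2093 = 3.574 + 0.6991 = 4.273 mg/L.
DO = C_s − D = 8.16 − 4.273 = 3.887 mg/L.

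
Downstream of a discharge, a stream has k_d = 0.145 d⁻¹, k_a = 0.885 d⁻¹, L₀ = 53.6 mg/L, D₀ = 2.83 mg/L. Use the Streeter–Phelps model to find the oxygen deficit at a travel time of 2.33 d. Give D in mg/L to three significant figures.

D ≈ 6.52 mg/L

k_d L₀/(k_a−k_d) = 0.145×53.6/(0.885−0.145) = 7.772/0.7400 = 10.50 mg/L.
e^(−k_d t) = e^(−0.145×2.330) = 0.7133; e^(−k_a t) = e^(−0.885×2.330) = 0.1272.
D = 10.50 × (0.7133 − 0.1272) + 2.83 × 0.1272 = 6.156 + 0.3600 = 6.516 mg/L.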